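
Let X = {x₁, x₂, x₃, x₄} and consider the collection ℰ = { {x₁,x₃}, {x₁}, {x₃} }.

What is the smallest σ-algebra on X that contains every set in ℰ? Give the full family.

Seed the family with ℰ together with ∅ and X: { {}, {x₁}, {x₃}, {x₁,x₃}, X }.
Step 1 adds 3:
  {x₂,x₄}  = X∖{x₁,x₃}
  {x₁,x₂,x₄}  = X∖{x₃}
  {x₂,x₃,x₄}  = X∖{x₁}
After Step 2 the family is unchanged; done.

|σ(ℰ)| = 8.  σ(ℰ) = { {}, {x₁}, {x₃}, {x₁,x₃}, {x₂,x₄}, {x₁,x₂,x₄}, {x₂,x₃,x₄}, X }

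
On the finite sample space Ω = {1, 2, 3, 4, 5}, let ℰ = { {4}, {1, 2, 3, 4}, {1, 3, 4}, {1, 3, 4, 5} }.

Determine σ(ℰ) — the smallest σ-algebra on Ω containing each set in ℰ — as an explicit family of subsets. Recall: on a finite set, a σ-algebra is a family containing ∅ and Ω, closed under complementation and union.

|σ(ℰ)| = 16.  σ(ℰ) = { ∅, {2}, {4}, {5}, {1, 3}, {2, 4}, {2, 5}, {4, 5}, {1, 2, 3}, {1, 3, 4}, {1, 3, 5}, {2, 4, 5}, {1, 2, 3, 4}, {1, 2, 3, 5}, {1, 3, 4, 5}, Ω }

Working:
Begin from { ∅, {4}, {1, 3, 4}, {1, 2, 3, 4}, {1, 3, 4, 5}, Ω } (that is, ℰ plus ∅ and Ω).
Pass 1 adds 4:
  {2}  = {1, 3, 4, 5}ᶜ
  {5}  = {1, 2, 3, 4}ᶜ
  {2, 5}  = {1, 3, 4}ᶜ
  {1, 2, 3, 5}  = {4}ᶜ
Pass 2: +3 →
  {2, 4}  = {2} ∪ {4}
  {4, 5}  = {5} ∪ {4}
  {2, 4, 5}  = {2, 5} ∪ {4}
Pass 3: +3 →
  {1, 3}  = {2, 4, 5}ᶜ
  {1, 2, 3}  = {4, 5}ᶜ
  {1, 3, 5}  = {2, 4}ᶜ
Pass 4: closed — nothing new.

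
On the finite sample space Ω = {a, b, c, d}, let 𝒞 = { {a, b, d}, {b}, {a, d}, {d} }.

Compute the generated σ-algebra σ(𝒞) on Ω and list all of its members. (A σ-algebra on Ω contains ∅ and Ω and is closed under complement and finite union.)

|σ(𝒞)| = 16.  σ(𝒞) = { {}, {a}, {b}, {c}, {d}, {a, b}, {a, c}, {a, d}, {b, c}, {b, d}, {c, d}, {a, b, c}, {a, b, d}, {a, c, d}, {b, c, d}, Ω }

Trace:
Begin from { {}, {b}, {d}, {a, d}, {a, b, d}, Ω } (that is, 𝒞 plus ∅ and Ω).
Step 1 adds 5:
  {c}  = Ω∖{a, b, d}
  {b, c}  = Ω∖{a, d}
  {b, d}  = {d} ∪ {b}
  {a, b, c}  = Ω∖{d}
  {a, c, d}  = Ω∖{b}
  [11 total]
Step 2 adds 3:
  {a, c}  = Ω∖{b, d}
  {c, d}  = {c} ∪ {d}
  {b, c, d}  = {c} ∪ {b, d}
  [14 total]
Step 3: +2 →
  {a}  = Ω∖{b, c, d}
  {a, b}  = Ω∖{c, d}
  [16 total]
After Step 4 the family is unchanged; done.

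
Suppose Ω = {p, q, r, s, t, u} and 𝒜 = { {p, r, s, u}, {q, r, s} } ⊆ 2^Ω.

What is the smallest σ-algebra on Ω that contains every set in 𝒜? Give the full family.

σ(𝒜) = { {}, {q}, {t}, {p, u}, {q, t}, {r, s}, {p, q, u}, {p, t, u}, {q, r, s}, {r, s, t}, {p, q, t, u}, {p, r, s, u}, {q, r, s, t}, {p, q, r, s, u}, {p, r, s, t, u}, Ω }

Check:
Take S₀ = 𝒜 ∪ {∅, Ω} = { {}, {q, r, s}, {p, r, s, u}, Ω }.
Pass 1: 3 new —
  {q, t}  = {p, r, s, u}ᶜ
  {p, t, u}  = {q, r, s}ᶜ
  {p, q, r, s, u}  = {p, r, s, u} ∪ {q, r, s}
  — 7 sets.
Pass 2: +4 →
  {t}  = {p, q, r, s, u}ᶜ
  {p, q, t, u}  = {q, t} ∪ {p, t, u}
  {q, r, s, t}  = {q, t} ∪ {q, r, s}
  {p, r, s, t, u}  = {p, t, u} ∪ {p, r, s, u}
  — 11 sets.
Pass 3 adds 3:
  {q}  = {p, r, s, t, u}ᶜ
  {p, u}  = {q, r, s, t}ᶜ
  {r, s}  = {p, q, t, u}ᶜ
  — 14 sets.
Pass 4: 2 new —
  {p, q, u}  = {p, u} ∪ {q}
  {r, s, t}  = {r, s} ∪ {t}
  — 16 sets.
Pass 5: stable.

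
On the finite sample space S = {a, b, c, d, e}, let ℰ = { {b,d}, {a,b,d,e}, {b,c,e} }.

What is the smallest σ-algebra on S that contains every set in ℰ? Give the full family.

Start: ℰ ∪ {∅, S} = { {}, {b,d}, {b,c,e}, {a,b,d,e}, S }.
Pass 1 adds 4:
  {c}  = S∖{a,b,d,e}
  {a,d}  = S∖{b,c,e}
  {a,c,e}  = S∖{b,d}
  {b,c,d,e}  = {b,c,e} ∪ {b,d}
  — 9 sets.
Pass 2 (6 new):
  {a}  = S∖{b,c,d,e}
  {a,b,d}  = {a,d} ∪ {b,d}
  {a,c,d}  = {c} ∪ {a,d}
  {b,c,d}  = {c} ∪ {b,d}
  {a,b,c,e}  = {a,c,e} ∪ {b,c,e}
  {a,c,d,e}  = {a,c,e} ∪ {a,d}
  — 15 sets.
Pass 3. New:
  {b}  = S∖{a,c,d,e}
  {d}  = S∖{a,b,c,e}
  {a,c}  = {c} ∪ {a}
  {a,e}  = S∖{b,c,d}
  {b,e}  = S∖{a,c,d}
  {c,e}  = S∖{a,b,d}
  {a,b,c,d}  = {c} ∪ {a,b,d}
  — 22 sets.
Pass 4: +9 →
  {e}  = S∖{a,b,c,d}
  {a,b}  = {b} ∪ {a}
  {b,c}  = {b} ∪ {c}
  {c,d}  = {c} ∪ {d}
  {a,b,c}  = {b} ∪ {a,c}
  {a,b,e}  = {b,e} ∪ {a,e}
  {a,d,e}  = {a,d} ∪ {a,e}
  {b,d,e}  = S∖{a,c}
  {c,d,e}  = {c,e} ∪ {d}
  — 31 sets.
Pass 5 adds 1:
  {d,e}  = S∖{a,b,c}
  — 32 sets.
Pass 6: no new sets; the family is a σ-algebra.

|σ(ℰ)| = 32.  σ(ℰ) = { {}, {a}, {b}, {c}, {d}, {e}, {a,b}, {a,c}, {a,d}, {a,e}, {b,c}, {b,d}, {b,e}, {c,d}, {c,e}, {d,e}, {a,b,c}, {a,b,d}, {a,b,e}, {a,c,d}, {a,c,e}, {a,d,e}, {b,c,d}, {b,c,e}, {b,d,e}, {c,d,e}, {a,b,c,d}, {a,b,c,e}, {a,b,d,e}, {a,c,d,e}, {b,c,d,e}, S }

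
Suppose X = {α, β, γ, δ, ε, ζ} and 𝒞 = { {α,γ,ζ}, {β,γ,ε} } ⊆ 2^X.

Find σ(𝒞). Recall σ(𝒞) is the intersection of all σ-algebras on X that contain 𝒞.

Initial family (4 sets): { {}, {α,γ,ζ}, {β,γ,ε}, X }.
Pass 1: +3 →
  {α,δ,ζ}  = ᶜ of {β,γ,ε}
  {β,δ,ε}  = ᶜ of {α,γ,ζ}
  {α,β,γ,ε,ζ}  = {α,γ,ζ} ∪ {β,γ,ε}
  — 7 sets.
Pass 2 adds 4:
  {δ}  = ᶜ of {α,β,γ,ε,ζ}
  {α,γ,δ,ζ}  = {α,γ,ζ} ∪ {α,δ,ζ}
  {β,γ,δ,ε}  = {β,γ,ε} ∪ {β,δ,ε}
  {α,β,δ,ε,ζ}  = {α,δ,ζ} ∪ {β,δ,ε}
  — 11 sets.
Pass 3 (3 new):
  {γ}  = ᶜ of {α,β,δ,ε,ζ}
  {α,ζ}  = ᶜ of {β,γ,δ,ε}
  {β,ε}  = ᶜ of {α,γ,δ,ζ}
  — 14 sets.
Pass 4 (2 new):
  {γ,δ}  = {γ} ∪ {δ}
  {α,β,ε,ζ}  = {β,ε} ∪ {α,ζ}
  — 16 sets.
Pass 5: already closed under ᶜ and ∪.

Therefore σ(𝒞) = { {}, {γ}, {δ}, {α,ζ}, {β,ε}, {γ,δ}, {α,γ,ζ}, {α,δ,ζ}, {β,γ,ε}, {β,δ,ε}, {α,β,ε,ζ}, {α,γ,δ,ζ}, {β,γ,δ,ε}, {α,β,γ,ε,ζ}, {α,β,δ,ε,ζ}, X } (|σ(𝒞)| = 16).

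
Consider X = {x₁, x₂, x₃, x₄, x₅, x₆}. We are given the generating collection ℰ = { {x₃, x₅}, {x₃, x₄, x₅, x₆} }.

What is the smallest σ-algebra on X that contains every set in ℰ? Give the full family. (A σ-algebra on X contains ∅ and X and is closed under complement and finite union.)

σ(ℰ) = { ∅, {x₁, x₂}, {x₃, x₅}, {x₄, x₆}, {x₁, x₂, x₃, x₅}, {x₁, x₂, x₄, x₆}, {x₃, x₄, x₅, x₆}, X }

Check:
Initial family (4 sets): { ∅, {x₃, x₅}, {x₃, x₄, x₅, x₆}, X }.
Pass 1: +2 →
  {x₁, x₂}  = ᶜ of {x₃, x₄, x₅, x₆}
  {x₁, x₂, x₄, x₆}  = ᶜ of {x₃, x₅}
  (now 6)
Pass 2: 1 new —
  {x₁, x₂, x₃, x₅}  = {x₁, x₂} ∪ {x₃, x₅}
  (now 7)
Pass 3. New:
  {x₄, x₆}  = ᶜ of {x₁, x₂, x₃, x₅}
  (now 8)
Pass 4: stable.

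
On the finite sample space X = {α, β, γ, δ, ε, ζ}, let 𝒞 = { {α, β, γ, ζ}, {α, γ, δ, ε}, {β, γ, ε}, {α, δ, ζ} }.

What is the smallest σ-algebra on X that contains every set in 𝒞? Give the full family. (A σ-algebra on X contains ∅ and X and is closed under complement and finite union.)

|σ(𝒞)| = 64.  σ(𝒞) = { {}, {α}, {β}, {γ}, {δ}, {ε}, {ζ}, {α, β}, {α, γ}, {α, δ}, {α, ε}, {α, ζ}, {β, γ}, {β, δ}, {β, ε}, {β, ζ}, {γ, δ}, {γ, ε}, {γ, ζ}, {δ, ε}, {δ, ζ}, {ε, ζ}, {α, β, γ}, {α, β, δ}, {α, β, ε}, {α, β, ζ}, {α, γ, δ}, {α, γ, ε}, {α, γ, ζ}, {α, δ, ε}, {α, δ, ζ}, {α, ε, ζ}, {β, γ, δ}, {β, γ, ε}, {β, γ, ζ}, {β, δ, ε}, {β, δ, ζ}, {β, ε, ζ}, {γ, δ, ε}, {γ, δ, ζ}, {γ, ε, ζ}, {δ, ε, ζ}, {α, β, γ, δ}, {α, β, γ, ε}, {α, β, γ, ζ}, {α, β, δ, ε}, {α, β, δ, ζ}, {α, β, ε, ζ}, {α, γ, δ, ε}, {α, γ, δ, ζ}, {α, γ, ε, ζ}, {α, δ, ε, ζ}, {β, γ, δ, ε}, {β, γ, δ, ζ}, {β, γ, ε, ζ}, {β, δ, ε, ζ}, {γ, δ, ε, ζ}, {α, β, γ, δ, ε}, {α, β, γ, δ, ζ}, {α, β, γ, ε, ζ}, {α, β, δ, ε, ζ}, {α, γ, δ, ε, ζ}, {β, γ, δ, ε, ζ}, X }

Working:
Begin from { {}, {α, δ, ζ}, {β, γ, ε}, {α, β, γ, ζ}, {α, γ, δ, ε}, X } (that is, 𝒞 plus ∅ and X).
Step 1: 6 new —
  {β, ζ}  = {α, γ, δ, ε}ᶜ
  {δ, ε}  = {α, β, γ, ζ}ᶜ
  {α, β, γ, δ, ε}  = {β, γ, ε} ∪ {α, γ, δ, ε}
  {α, β, γ, δ, ζ}  = {α, δ, ζ} ∪ {α, β, γ, ζ}
  {α, β, γ, ε, ζ}  = {β, γ, ε} ∪ {α, β, γ, ζ}
  {α, γ, δ, ε, ζ}  = {α, γ, δ, ε} ∪ {α, δ, ζ}
  (now 12)
Step 2 (9 new):
  {β}  = {α, γ, δ, ε, ζ}ᶜ
  {δ}  = {α, β, γ, ε, ζ}ᶜ
  {ε}  = {α, β, γ, δ, ζ}ᶜ
  {ζ}  = {α, β, γ, δ, ε}ᶜ
  {α, β, δ, ζ}  = {β, ζ} ∪ {α, δ, ζ}
  {α, δ, ε, ζ}  = {α, δ, ζ} ∪ {δ, ε}
  {β, γ, δ, ε}  = {δ, ε} ∪ {β, γ, ε}
  {β, γ, ε, ζ}  = {β, ζ} ∪ {β, γ, ε}
  {β, δ, ε, ζ}  = {β, ζ} ∪ {δ, ε}
  (now 21)
Step 3: +15 →
  {α, γ}  = {β, δ, ε, ζ}ᶜ
  {α, δ}  = {β, γ, ε, ζ}ᶜ
  {α, ζ}  = {β, γ, δ, ε}ᶜ
  {β, γ}  = {α, δ, ε, ζ}ᶜ
  {β, δ}  = {β} ∪ {δ}
  {β, ε}  = {β} ∪ {ε}
  {γ, ε}  = {α, β, δ, ζ}ᶜ
  {δ, ζ}  = {ζ} ∪ {δ}
  {ε, ζ}  = {ζ} ∪ {ε}
  {β, δ, ε}  = {β} ∪ {δ, ε}
  {β, δ, ζ}  = {β, ζ} ∪ {δ}
  {β, ε, ζ}  = {β, ζ} ∪ {ε}
  {δ, ε, ζ}  = {δ, ε} ∪ {ζ}
  {α, β, δ, ε, ζ}  = {α, δ, ε, ζ} ∪ {β}
  {β, γ, δ, ε, ζ}  = {δ, ε} ∪ {β, γ, ε, ζ}
  (now 36)
Step 4: +22 →
  {α}  = {β, γ, δ, ε, ζ}ᶜ
  {γ}  = {α, β, δ, ε, ζ}ᶜ
  {α, β, γ}  = {δ, ε, ζ}ᶜ
  {α, β, δ}  = {β} ∪ {α, δ}
  {α, β, ζ}  = {α, ζ} ∪ {β}
  {α, γ, δ}  = {β, ε, ζ}ᶜ
  {α, γ, ε}  = {β, δ, ζ}ᶜ
  {α, γ, ζ}  = {β, δ, ε}ᶜ
  {α, δ, ε}  = {ε} ∪ {α, δ}
  {α, ε, ζ}  = {ε, ζ} ∪ {α, ζ}
  {β, γ, δ}  = {β, γ} ∪ {δ}
  {β, γ, ζ}  = {β, ζ} ∪ {β, γ}
  {γ, δ, ε}  = {δ, ε} ∪ {γ, ε}
  {γ, ε, ζ}  = {ε, ζ} ∪ {γ, ε}
  {α, β, γ, δ}  = {ε, ζ}ᶜ
  {α, β, γ, ε}  = {δ, ζ}ᶜ
  {α, β, δ, ε}  = {β, ε} ∪ {α, δ}
  {α, β, ε, ζ}  = {β, ε} ∪ {α, ζ}
  {α, γ, δ, ζ}  = {β, ε}ᶜ
  {α, γ, ε, ζ}  = {β, δ}ᶜ
  {β, γ, δ, ζ}  = {β, δ, ζ} ∪ {β, γ}
  {γ, δ, ε, ζ}  = {γ, ε} ∪ {δ, ζ}
  (now 58)
Step 5. New:
  {α, β}  = {γ, δ, ε, ζ}ᶜ
  {α, ε}  = {β, γ, δ, ζ}ᶜ
  {γ, δ}  = {α, β, ε, ζ}ᶜ
  {γ, ζ}  = {α, β, δ, ε}ᶜ
  {α, β, ε}  = {β, ε} ∪ {α}
  {γ, δ, ζ}  = {δ, ζ} ∪ {γ}
  (now 64)
After Step 6 the family is unchanged; done.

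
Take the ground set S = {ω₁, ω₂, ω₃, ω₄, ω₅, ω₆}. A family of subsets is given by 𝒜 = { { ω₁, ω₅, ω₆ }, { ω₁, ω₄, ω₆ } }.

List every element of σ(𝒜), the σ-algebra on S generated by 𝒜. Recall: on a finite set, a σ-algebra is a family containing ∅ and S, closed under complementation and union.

Answer: σ(𝒜) = { ∅, { ω₄ }, { ω₅ }, { ω₁, ω₆ }, { ω₂, ω₃ }, { ω₄, ω₅ }, { ω₁, ω₄, ω₆ }, { ω₁, ω₅, ω₆ }, { ω₂, ω₃, ω₄ }, { ω₂, ω₃, ω₅ }, { ω₁, ω₂, ω₃, ω₆ }, { ω₁, ω₄, ω₅, ω₆ }, { ω₂, ω₃, ω₄, ω₅ }, { ω₁, ω₂, ω₃, ω₄, ω₆ }, { ω₁, ω₂, ω₃, ω₅, ω₆ }, S }

Working:
Start: 𝒜 ∪ {∅, S} = { ∅, { ω₁, ω₄, ω₆ }, { ω₁, ω₅, ω₆ }, S }.
Pass 1. New:
  { ω₂, ω₃, ω₄ }  = complement { ω₁, ω₅, ω₆ }
  { ω₂, ω₃, ω₅ }  = complement { ω₁, ω₄, ω₆ }
  { ω₁, ω₄, ω₅, ω₆ }  = { ω₁, ω₅, ω₆ } ∪ { ω₁, ω₄, ω₆ }
Pass 2: +4 →
  { ω₂, ω₃ }  = complement { ω₁, ω₄, ω₅, ω₆ }
  { ω₂, ω₃, ω₄, ω₅ }  = { ω₂, ω₃, ω₅ } ∪ { ω₂, ω₃, ω₄ }
  { ω₁, ω₂, ω₃, ω₄, ω₆ }  = { ω₂, ω₃, ω₄ } ∪ { ω₁, ω₄, ω₆ }
  { ω₁, ω₂, ω₃, ω₅, ω₆ }  = { ω₂, ω₃, ω₅ } ∪ { ω₁, ω₅, ω₆ }
Pass 3. New:
  { ω₄ }  = complement { ω₁, ω₂, ω₃, ω₅, ω₆ }
  { ω₅ }  = complement { ω₁, ω₂, ω₃, ω₄, ω₆ }
  { ω₁, ω₆ }  = complement { ω₂, ω₃, ω₄, ω₅ }
Pass 4: 2 new —
  { ω₄, ω₅ }  = { ω₄ } ∪ { ω₅ }
  { ω₁, ω₂, ω₃, ω₆ }  = { ω₂, ω₃ } ∪ { ω₁, ω₆ }
Pass 5: no new sets; the family is a σ-algebra.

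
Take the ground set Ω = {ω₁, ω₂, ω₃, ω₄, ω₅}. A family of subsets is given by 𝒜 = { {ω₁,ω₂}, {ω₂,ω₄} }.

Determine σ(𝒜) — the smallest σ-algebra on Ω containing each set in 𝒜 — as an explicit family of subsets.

|σ(𝒜)| = 16.  σ(𝒜) = { {}, {ω₁}, {ω₂}, {ω₄}, {ω₁,ω₂}, {ω₁,ω₄}, {ω₂,ω₄}, {ω₃,ω₅}, {ω₁,ω₂,ω₄}, {ω₁,ω₃,ω₅}, {ω₂,ω₃,ω₅}, {ω₃,ω₄,ω₅}, {ω₁,ω₂,ω₃,ω₅}, {ω₁,ω₃,ω₄,ω₅}, {ω₂,ω₃,ω₄,ω₅}, Ω }

Working:
Seed the family with 𝒜 together with ∅ and Ω: { {}, {ω₁,ω₂}, {ω₂,ω₄}, Ω }.
Pass 1 adds 3:
  {ω₁,ω₂,ω₄}  = {ω₁,ω₂} ∪ {ω₂,ω₄}
  {ω₁,ω₃,ω₅}  = complement {ω₂,ω₄}
  {ω₃,ω₄,ω₅}  = complement {ω₁,ω₂}
  |family| = 7
Pass 2 adds 4:
  {ω₃,ω₅}  = complement {ω₁,ω₂,ω₄}
  {ω₁,ω₂,ω₃,ω₅}  = {ω₁,ω₂} ∪ {ω₁,ω₃,ω₅}
  {ω₁,ω₃,ω₄,ω₅}  = {ω₃,ω₄,ω₅} ∪ {ω₁,ω₃,ω₅}
  {ω₂,ω₃,ω₄,ω₅}  = {ω₃,ω₄,ω₅} ∪ {ω₂,ω₄}
  |family| = 11
Pass 3 adds 3:
  {ω₁}  = complement {ω₂,ω₃,ω₄,ω₅}
  {ω₂}  = complement {ω₁,ω₃,ω₄,ω₅}
  {ω₄}  = complement {ω₁,ω₂,ω₃,ω₅}
  |family| = 14
Pass 4: 2 new —
  {ω₁,ω₄}  = {ω₄} ∪ {ω₁}
  {ω₂,ω₃,ω₅}  = {ω₃,ω₅} ∪ {ω₂}
  |family| = 16
Pass 5: already closed under ᶜ and ∪.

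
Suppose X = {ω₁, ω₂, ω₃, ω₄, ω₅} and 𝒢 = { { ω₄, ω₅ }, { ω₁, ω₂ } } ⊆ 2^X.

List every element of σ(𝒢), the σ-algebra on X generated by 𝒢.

Seed the family with 𝒢 together with ∅ and X: { {}, { ω₁, ω₂ }, { ω₄, ω₅ }, X }.
Pass 1: +3 →
  { ω₁, ω₂, ω₃ }  = X∖{ ω₄, ω₅ }
  { ω₃, ω₄, ω₅ }  = X∖{ ω₁, ω₂ }
  { ω₁, ω₂, ω₄, ω₅ }  = { ω₁, ω₂ } ∪ { ω₄, ω₅ }
  — 7 sets.
Pass 2: +1 →
  { ω₃ }  = X∖{ ω₁, ω₂, ω₄, ω₅ }
  — 8 sets.
After Pass 3 the family is unchanged; done.

σ(𝒢) = { {}, { ω₃ }, { ω₁, ω₂ }, { ω₄, ω₅ }, { ω₁, ω₂, ω₃ }, { ω₃, ω₄, ω₅ }, { ω₁, ω₂, ω₄, ω₅ }, X }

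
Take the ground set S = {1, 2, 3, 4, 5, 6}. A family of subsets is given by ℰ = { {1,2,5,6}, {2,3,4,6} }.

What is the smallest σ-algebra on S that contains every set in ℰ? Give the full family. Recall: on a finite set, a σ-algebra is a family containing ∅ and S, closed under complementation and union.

σ(ℰ) (8 sets): { {}, {1,5}, {2,6}, {3,4}, {1,2,5,6}, {1,3,4,5}, {2,3,4,6}, S }

Check:
Seed the family with ℰ together with ∅ and S: { {}, {1,2,5,6}, {2,3,4,6}, S }.
Pass 1 (2 new):
  {1,5}  = {2,3,4,6}ᶜ
  {3,4}  = {1,2,5,6}ᶜ
  |family| = 6
Pass 2 adds 1:
  {1,3,4,5}  = {3,4} ∪ {1,5}
  |family| = 7
Pass 3 adds 1:
  {2,6}  = {1,3,4,5}ᶜ
  |family| = 8
Pass 4: no new sets; the family is a σ-algebra.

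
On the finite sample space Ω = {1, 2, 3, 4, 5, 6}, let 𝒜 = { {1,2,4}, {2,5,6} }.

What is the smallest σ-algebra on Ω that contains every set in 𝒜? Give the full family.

Begin from { ∅, {1,2,4}, {2,5,6}, Ω } (that is, 𝒜 plus ∅ and Ω).
Round 1: +3 →
  {1,3,4}  = ᶜ of {2,5,6}
  {3,5,6}  = ᶜ of {1,2,4}
  {1,2,4,5,6}  = {1,2,4} ∪ {2,5,6}
  (now 7)
Round 2 (4 new):
  {3}  = ᶜ of {1,2,4,5,6}
  {1,2,3,4}  = {1,3,4} ∪ {1,2,4}
  {2,3,5,6}  = {3,5,6} ∪ {2,5,6}
  {1,3,4,5,6}  = {1,3,4} ∪ {3,5,6}
  (now 11)
Round 3 (3 new):
  {2}  = ᶜ of {1,3,4,5,6}
  {1,4}  = ᶜ of {2,3,5,6}
  {5,6}  = ᶜ of {1,2,3,4}
  (now 14)
Round 4: 2 new —
  {2,3}  = {3} ∪ {2}
  {1,4,5,6}  = {1,4} ∪ {5,6}
  (now 16)
Round 5: stable.

σ(𝒜) = { ∅, {2}, {3}, {1,4}, {2,3}, {5,6}, {1,2,4}, {1,3,4}, {2,5,6}, {3,5,6}, {1,2,3,4}, {1,4,5,6}, {2,3,5,6}, {1,2,4,5,6}, {1,3,4,5,6}, Ω }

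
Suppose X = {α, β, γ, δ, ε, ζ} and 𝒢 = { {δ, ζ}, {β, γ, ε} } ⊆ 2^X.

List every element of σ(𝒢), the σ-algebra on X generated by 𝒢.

σ(𝒢) = { {}, {α}, {δ, ζ}, {α, δ, ζ}, {β, γ, ε}, {α, β, γ, ε}, {β, γ, δ, ε, ζ}, X }

Derivation:
Begin from { {}, {δ, ζ}, {β, γ, ε}, X } (that is, 𝒢 plus ∅ and X).
Pass 1 (3 new):
  {α, δ, ζ}  = {β, γ, ε}ᶜ
  {α, β, γ, ε}  = {δ, ζ}ᶜ
  {β, γ, δ, ε, ζ}  = {β, γ, ε} ∪ {δ, ζ}
  (now 7)
Pass 2 (1 new):
  {α}  = {β, γ, δ, ε, ζ}ᶜ
  (now 8)
Pass 3: already closed under ᶜ and ∪.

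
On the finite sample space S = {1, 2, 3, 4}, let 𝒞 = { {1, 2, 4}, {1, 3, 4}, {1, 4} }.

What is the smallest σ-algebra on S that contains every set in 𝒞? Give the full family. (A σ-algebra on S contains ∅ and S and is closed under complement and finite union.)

Initial family (5 sets): { ∅, {1, 4}, {1, 2, 4}, {1, 3, 4}, S }.
Iteration 1: 3 new —
  {2}  = ᶜ of {1, 3, 4}
  {3}  = ᶜ of {1, 2, 4}
  {2, 3}  = ᶜ of {1, 4}
Iteration 2: stable.

Hence σ(𝒞) has 8 members: { ∅, {2}, {3}, {1, 4}, {2, 3}, {1, 2, 4}, {1, 3, 4}, S }.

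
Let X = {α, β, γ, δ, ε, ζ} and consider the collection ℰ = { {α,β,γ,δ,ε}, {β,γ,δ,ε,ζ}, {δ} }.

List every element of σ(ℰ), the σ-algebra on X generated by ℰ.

Begin from { {}, {δ}, {α,β,γ,δ,ε}, {β,γ,δ,ε,ζ}, X } (that is, ℰ plus ∅ and X).
Round 1: +3 →
  {α}  = X∖{β,γ,δ,ε,ζ}
  {ζ}  = X∖{α,β,γ,δ,ε}
  {α,β,γ,ε,ζ}  = X∖{δ}
  (now 8)
Round 2. New:
  {α,δ}  = {δ} ∪ {α}
  {α,ζ}  = {α} ∪ {ζ}
  {δ,ζ}  = {δ} ∪ {ζ}
  (now 11)
Round 3 adds 4:
  {α,δ,ζ}  = {α,δ} ∪ {α,ζ}
  {α,β,γ,ε}  = X∖{δ,ζ}
  {β,γ,δ,ε}  = X∖{α,ζ}
  {β,γ,ε,ζ}  = X∖{α,δ}
  (now 15)
Round 4: 1 new —
  {β,γ,ε}  = X∖{α,δ,ζ}
  (now 16)
After Round 5 the family is unchanged; done.

|σ(ℰ)| = 16.  σ(ℰ) = { {}, {α}, {δ}, {ζ}, {α,δ}, {α,ζ}, {δ,ζ}, {α,δ,ζ}, {β,γ,ε}, {α,β,γ,ε}, {β,γ,δ,ε}, {β,γ,ε,ζ}, {α,β,γ,δ,ε}, {α,β,γ,ε,ζ}, {β,γ,δ,ε,ζ}, X }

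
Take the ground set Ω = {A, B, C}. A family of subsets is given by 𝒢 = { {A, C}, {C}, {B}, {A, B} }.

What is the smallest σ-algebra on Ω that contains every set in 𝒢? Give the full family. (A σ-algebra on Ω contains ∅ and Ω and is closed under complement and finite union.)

Seed the family with 𝒢 together with ∅ and Ω: { {}, {B}, {C}, {A, B}, {A, C}, Ω }.
Iteration 1. New:
  {B, C}  = {C} ∪ {B}
  |family| = 7
Iteration 2: 1 new —
  {A}  = ᶜ of {B, C}
  |family| = 8
Iteration 3 adds nothing — fixpoint reached.

|σ(𝒢)| = 8.  σ(𝒢) = { {}, {A}, {B}, {C}, {A, B}, {A, C}, {B, C}, Ω }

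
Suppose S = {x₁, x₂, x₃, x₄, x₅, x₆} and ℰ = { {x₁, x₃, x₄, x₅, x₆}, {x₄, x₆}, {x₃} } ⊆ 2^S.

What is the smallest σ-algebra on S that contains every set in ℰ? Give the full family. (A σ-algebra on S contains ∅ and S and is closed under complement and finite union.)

Seed the family with ℰ together with ∅ and S: { {}, {x₃}, {x₄, x₆}, {x₁, x₃, x₄, x₅, x₆}, S }.
Pass 1 (4 new):
  {x₂}  = complement {x₁, x₃, x₄, x₅, x₆}
  {x₃, x₄, x₆}  = {x₃} ∪ {x₄, x₆}
  {x₁, x₂, x₃, x₅}  = complement {x₄, x₆}
  {x₁, x₂, x₄, x₅, x₆}  = complement {x₃}
  |family| = 9
Pass 2: 4 new —
  {x₂, x₃}  = {x₂} ∪ {x₃}
  {x₁, x₂, x₅}  = complement {x₃, x₄, x₆}
  {x₂, x₄, x₆}  = {x₂} ∪ {x₄, x₆}
  {x₂, x₃, x₄, x₆}  = {x₂} ∪ {x₃, x₄, x₆}
  |family| = 13
Pass 3: 3 new —
  {x₁, x₅}  = complement {x₂, x₃, x₄, x₆}
  {x₁, x₃, x₅}  = complement {x₂, x₄, x₆}
  {x₁, x₄, x₅, x₆}  = complement {x₂, x₃}
  |family| = 16
Pass 4 adds nothing — fixpoint reached.

|σ(ℰ)| = 16.  σ(ℰ) = { {}, {x₂}, {x₃}, {x₁, x₅}, {x₂, x₃}, {x₄, x₆}, {x₁, x₂, x₅}, {x₁, x₃, x₅}, {x₂, x₄, x₆}, {x₃, x₄, x₆}, {x₁, x₂, x₃, x₅}, {x₁, x₄, x₅, x₆}, {x₂, x₃, x₄, x₆}, {x₁, x₂, x₄, x₅, x₆}, {x₁, x₃, x₄, x₅, x₆}, S }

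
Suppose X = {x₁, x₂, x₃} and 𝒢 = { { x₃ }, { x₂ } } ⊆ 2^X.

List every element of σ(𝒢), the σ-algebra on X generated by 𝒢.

σ(𝒢) = { {}, { x₁ }, { x₂ }, { x₃ }, { x₁, x₂ }, { x₁, x₃ }, { x₂, x₃ }, X }

Check:
Begin from { {}, { x₂ }, { x₃ }, X } (that is, 𝒢 plus ∅ and X).
Step 1. New:
  { x₁, x₂ }  = complement { x₃ }
  { x₁, x₃ }  = complement { x₂ }
  { x₂, x₃ }  = { x₃ } ∪ { x₂ }
Step 2 adds 1:
  { x₁ }  = complement { x₂, x₃ }
Step 3: no new sets; the family is a σ-algebra.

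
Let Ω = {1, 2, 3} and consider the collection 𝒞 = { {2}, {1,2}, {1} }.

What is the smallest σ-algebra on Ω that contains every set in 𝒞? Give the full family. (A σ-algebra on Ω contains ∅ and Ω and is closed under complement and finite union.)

σ(𝒞) (8 sets): { ∅, {1}, {2}, {3}, {1,2}, {1,3}, {2,3}, Ω }

Derivation:
Begin from { ∅, {1}, {2}, {1,2}, Ω } (that is, 𝒞 plus ∅ and Ω).
Iteration 1. New:
  {3}  = ᶜ of {1,2}
  {1,3}  = ᶜ of {2}
  {2,3}  = ᶜ of {1}
Iteration 2 adds nothing — fixpoint reached.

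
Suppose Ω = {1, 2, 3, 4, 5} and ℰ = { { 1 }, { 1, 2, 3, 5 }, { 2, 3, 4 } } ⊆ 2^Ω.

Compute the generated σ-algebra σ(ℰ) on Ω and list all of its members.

Answer: σ(ℰ) = { {}, { 1 }, { 4 }, { 5 }, { 1, 4 }, { 1, 5 }, { 2, 3 }, { 4, 5 }, { 1, 2, 3 }, { 1, 4, 5 }, { 2, 3, 4 }, { 2, 3, 5 }, { 1, 2, 3, 4 }, { 1, 2, 3, 5 }, { 2, 3, 4, 5 }, Ω }

Derivation:
Start: ℰ ∪ {∅, Ω} = { {}, { 1 }, { 2, 3, 4 }, { 1, 2, 3, 5 }, Ω }.
Step 1. New:
  { 4 }  = ᶜ of { 1, 2, 3, 5 }
  { 1, 5 }  = ᶜ of { 2, 3, 4 }
  { 1, 2, 3, 4 }  = { 2, 3, 4 } ∪ { 1 }
  { 2, 3, 4, 5 }  = ᶜ of { 1 }
  — 9 sets.
Step 2: +3 →
  { 5 }  = ᶜ of { 1, 2, 3, 4 }
  { 1, 4 }  = { 4 } ∪ { 1 }
  { 1, 4, 5 }  = { 1, 5 } ∪ { 4 }
  — 12 sets.
Step 3 adds 3:
  { 2, 3 }  = ᶜ of { 1, 4, 5 }
  { 4, 5 }  = { 4 } ∪ { 5 }
  { 2, 3, 5 }  = ᶜ of { 1, 4 }
  — 15 sets.
Step 4 adds 1:
  { 1, 2, 3 }  = ᶜ of { 4, 5 }
  — 16 sets.
Step 5: no new sets; the family is a σ-algebra.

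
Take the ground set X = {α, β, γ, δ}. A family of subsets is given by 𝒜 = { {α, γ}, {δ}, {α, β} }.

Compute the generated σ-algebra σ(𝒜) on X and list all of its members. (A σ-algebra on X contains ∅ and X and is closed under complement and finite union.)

σ(𝒜) = { ∅, {α}, {β}, {γ}, {δ}, {α, β}, {α, γ}, {α, δ}, {β, γ}, {β, δ}, {γ, δ}, {α, β, γ}, {α, β, δ}, {α, γ, δ}, {β, γ, δ}, X }

Trace:
Take S₀ = 𝒜 ∪ {∅, X} = { ∅, {δ}, {α, β}, {α, γ}, X }.
Round 1 (5 new):
  {β, δ}  = X∖{α, γ}
  {γ, δ}  = X∖{α, β}
  {α, β, γ}  = X∖{δ}
  {α, β, δ}  = {α, β} ∪ {δ}
  {α, γ, δ}  = {α, γ} ∪ {δ}
  [10 total]
Round 2. New:
  {β}  = X∖{α, γ, δ}
  {γ}  = X∖{α, β, δ}
  {β, γ, δ}  = {γ, δ} ∪ {β, δ}
  [13 total]
Round 3. New:
  {α}  = X∖{β, γ, δ}
  {β, γ}  = {γ} ∪ {β}
  [15 total]
Round 4. New:
  {α, δ}  = X∖{β, γ}
  [16 total]
Round 5: stable.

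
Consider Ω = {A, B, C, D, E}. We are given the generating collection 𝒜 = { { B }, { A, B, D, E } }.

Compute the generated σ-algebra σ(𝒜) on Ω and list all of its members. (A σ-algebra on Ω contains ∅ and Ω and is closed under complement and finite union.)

Take S₀ = 𝒜 ∪ {∅, Ω} = { ∅, { B }, { A, B, D, E }, Ω }.
Iteration 1: 2 new —
  { C }  = { A, B, D, E }ᶜ
  { A, C, D, E }  = { B }ᶜ
  (now 6)
Iteration 2 (1 new):
  { B, C }  = { C } ∪ { B }
  (now 7)
Iteration 3: +1 →
  { A, D, E }  = { B, C }ᶜ
  (now 8)
Iteration 4: stable.

Hence σ(𝒜) has 8 members: { ∅, { B }, { C }, { B, C }, { A, D, E }, { A, B, D, E }, { A, C, D, E }, Ω }.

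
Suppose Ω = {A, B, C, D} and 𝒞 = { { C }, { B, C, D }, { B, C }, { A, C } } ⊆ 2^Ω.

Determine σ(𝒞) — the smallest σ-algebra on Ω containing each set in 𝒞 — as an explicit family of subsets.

Take S₀ = 𝒞 ∪ {∅, Ω} = { {  }, { C }, { A, C }, { B, C }, { B, C, D }, Ω }.
Pass 1: 5 new —
  { A }  = { B, C, D }ᶜ
  { A, D }  = { B, C }ᶜ
  { B, D }  = { A, C }ᶜ
  { A, B, C }  = { B, C } ∪ { A, C }
  { A, B, D }  = { C }ᶜ
  — 11 sets.
Pass 2 (2 new):
  { D }  = { A, B, C }ᶜ
  { A, C, D }  = { C } ∪ { A, D }
  — 13 sets.
Pass 3 adds 2:
  { B }  = { A, C, D }ᶜ
  { C, D }  = { C } ∪ { D }
  — 15 sets.
Pass 4: 1 new —
  { A, B }  = { C, D }ᶜ
  — 16 sets.
After Pass 5 the family is unchanged; done.

Therefore σ(𝒞) = { {  }, { A }, { B }, { C }, { D }, { A, B }, { A, C }, { A, D }, { B, C }, { B, D }, { C, D }, { A, B, C }, { A, B, D }, { A, C, D }, { B, C, D }, Ω } (|σ(𝒞)| = 16).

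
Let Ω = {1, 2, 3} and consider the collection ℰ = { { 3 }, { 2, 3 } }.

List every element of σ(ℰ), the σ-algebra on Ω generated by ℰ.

Answer: σ(ℰ) = { {  }, { 1 }, { 2 }, { 3 }, { 1, 2 }, { 1, 3 }, { 2, 3 }, Ω }

Derivation:
Seed the family with ℰ together with ∅ and Ω: { {  }, { 3 }, { 2, 3 }, Ω }.
Step 1 (2 new):
  { 1 }  = Ω∖{ 2, 3 }
  { 1, 2 }  = Ω∖{ 3 }
  [6 total]
Step 2 (1 new):
  { 1, 3 }  = { 3 } ∪ { 1 }
  [7 total]
Step 3 (1 new):
  { 2 }  = Ω∖{ 1, 3 }
  [8 total]
After Step 4 the family is unchanged; done.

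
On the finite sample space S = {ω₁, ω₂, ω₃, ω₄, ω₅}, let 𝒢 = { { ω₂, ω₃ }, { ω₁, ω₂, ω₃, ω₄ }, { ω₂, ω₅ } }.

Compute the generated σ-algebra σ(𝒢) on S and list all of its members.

Take S₀ = 𝒢 ∪ {∅, S} = { {}, { ω₂, ω₃ }, { ω₂, ω₅ }, { ω₁, ω₂, ω₃, ω₄ }, S }.
Round 1. New:
  { ω₅ }  = ᶜ of { ω₁, ω₂, ω₃, ω₄ }
  { ω₁, ω₃, ω₄ }  = ᶜ of { ω₂, ω₅ }
  { ω₁, ω₄, ω₅ }  = ᶜ of { ω₂, ω₃ }
  { ω₂, ω₃, ω₅ }  = { ω₂, ω₅ } ∪ { ω₂, ω₃ }
Round 2: +3 →
  { ω₁, ω₄ }  = ᶜ of { ω₂, ω₃, ω₅ }
  { ω₁, ω₂, ω₄, ω₅ }  = { ω₁, ω₄, ω₅ } ∪ { ω₂, ω₅ }
  { ω₁, ω₃, ω₄, ω₅ }  = { ω₁, ω₄, ω₅ } ∪ { ω₁, ω₃, ω₄ }
Round 3. New:
  { ω₂ }  = ᶜ of { ω₁, ω₃, ω₄, ω₅ }
  { ω₃ }  = ᶜ of { ω₁, ω₂, ω₄, ω₅ }
Round 4: 2 new —
  { ω₃, ω₅ }  = { ω₃ } ∪ { ω₅ }
  { ω₁, ω₂, ω₄ }  = { ω₁, ω₄ } ∪ { ω₂ }
Round 5: no new sets; the family is a σ-algebra.

|σ(𝒢)| = 16.  σ(𝒢) = { {}, { ω₂ }, { ω₃ }, { ω₅ }, { ω₁, ω₄ }, { ω₂, ω₃ }, { ω₂, ω₅ }, { ω₃, ω₅ }, { ω₁, ω₂, ω₄ }, { ω₁, ω₃, ω₄ }, { ω₁, ω₄, ω₅ }, { ω₂, ω₃, ω₅ }, { ω₁, ω₂, ω₃, ω₄ }, { ω₁, ω₂, ω₄, ω₅ }, { ω₁, ω₃, ω₄, ω₅ }, S }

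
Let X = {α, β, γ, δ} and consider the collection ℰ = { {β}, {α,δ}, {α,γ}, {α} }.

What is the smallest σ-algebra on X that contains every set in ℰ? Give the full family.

σ(ℰ) = { {}, {α}, {β}, {γ}, {δ}, {α,β}, {α,γ}, {α,δ}, {β,γ}, {β,δ}, {γ,δ}, {α,β,γ}, {α,β,δ}, {α,γ,δ}, {β,γ,δ}, X }

Derivation:
Take S₀ = ℰ ∪ {∅, X} = { {}, {α}, {β}, {α,γ}, {α,δ}, X }.
Iteration 1: +7 →
  {α,β}  = {β} ∪ {α}
  {β,γ}  = ᶜ of {α,δ}
  {β,δ}  = ᶜ of {α,γ}
  {α,β,γ}  = {α,γ} ∪ {β}
  {α,β,δ}  = {α,δ} ∪ {β}
  {α,γ,δ}  = ᶜ of {β}
  {β,γ,δ}  = ᶜ of {α}
Iteration 2: 3 new —
  {γ}  = ᶜ of {α,β,δ}
  {δ}  = ᶜ of {α,β,γ}
  {γ,δ}  = ᶜ of {α,β}
Iteration 3: no new sets; the family is a σ-algebra.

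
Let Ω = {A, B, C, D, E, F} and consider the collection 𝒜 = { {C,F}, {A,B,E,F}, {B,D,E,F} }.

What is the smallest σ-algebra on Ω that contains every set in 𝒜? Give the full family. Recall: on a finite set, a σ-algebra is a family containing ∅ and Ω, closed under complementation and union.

Begin from { {}, {C,F}, {A,B,E,F}, {B,D,E,F}, Ω } (that is, 𝒜 plus ∅ and Ω).
Iteration 1 (6 new):
  {A,C}  = complement {B,D,E,F}
  {C,D}  = complement {A,B,E,F}
  {A,B,D,E}  = complement {C,F}
  {A,B,C,E,F}  = {C,F} ∪ {A,B,E,F}
  {A,B,D,E,F}  = {B,D,E,F} ∪ {A,B,E,F}
  {B,C,D,E,F}  = {B,D,E,F} ∪ {C,F}
  [11 total]
Iteration 2 (7 new):
  {A}  = complement {B,C,D,E,F}
  {C}  = complement {A,B,D,E,F}
  {D}  = complement {A,B,C,E,F}
  {A,C,D}  = {C,D} ∪ {A,C}
  {A,C,F}  = {A,C} ∪ {C,F}
  {C,D,F}  = {C,D} ∪ {C,F}
  {A,B,C,D,E}  = {C,D} ∪ {A,B,D,E}
  [18 total]
Iteration 3: +6 →
  {F}  = complement {A,B,C,D,E}
  {A,D}  = {A} ∪ {D}
  {A,B,E}  = complement {C,D,F}
  {B,D,E}  = complement {A,C,F}
  {B,E,F}  = complement {A,C,D}
  {A,C,D,F}  = {C,D} ∪ {A,C,F}
  [24 total]
Iteration 4: 7 new —
  {A,F}  = {F} ∪ {A}
  {B,E}  = complement {A,C,D,F}
  {D,F}  = {F} ∪ {D}
  {A,D,F}  = {F} ∪ {A,D}
  {A,B,C,E}  = {C} ∪ {A,B,E}
  {B,C,D,E}  = {C,D} ∪ {B,D,E}
  {B,C,E,F}  = complement {A,D}
  [31 total]
Iteration 5. New:
  {B,C,E}  = complement {A,D,F}
  [32 total]
After Iteration 6 the family is unchanged; done.

Therefore σ(𝒜) = { {}, {A}, {C}, {D}, {F}, {A,C}, {A,D}, {A,F}, {B,E}, {C,D}, {C,F}, {D,F}, {A,B,E}, {A,C,D}, {A,C,F}, {A,D,F}, {B,C,E}, {B,D,E}, {B,E,F}, {C,D,F}, {A,B,C,E}, {A,B,D,E}, {A,B,E,F}, {A,C,D,F}, {B,C,D,E}, {B,C,E,F}, {B,D,E,F}, {A,B,C,D,E}, {A,B,C,E,F}, {A,B,D,E,F}, {B,C,D,E,F}, Ω } (|σ(𝒜)| = 32).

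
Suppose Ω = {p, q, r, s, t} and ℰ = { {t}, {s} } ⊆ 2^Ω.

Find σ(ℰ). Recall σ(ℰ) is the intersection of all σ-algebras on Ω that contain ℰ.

Start: ℰ ∪ {∅, Ω} = { {}, {s}, {t}, Ω }.
Pass 1. New:
  {s,t}  = {s} ∪ {t}
  {p,q,r,s}  = {t}ᶜ
  {p,q,r,t}  = {s}ᶜ
  [7 total]
Pass 2 adds 1:
  {p,q,r}  = {s,t}ᶜ
  [8 total]
Pass 3: closed — nothing new.

Therefore σ(ℰ) = { {}, {s}, {t}, {s,t}, {p,q,r}, {p,q,r,s}, {p,q,r,t}, Ω } (|σ(ℰ)| = 8).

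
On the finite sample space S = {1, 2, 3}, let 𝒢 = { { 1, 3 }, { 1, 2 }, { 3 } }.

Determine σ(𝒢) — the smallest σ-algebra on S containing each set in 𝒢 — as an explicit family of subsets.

Seed the family with 𝒢 together with ∅ and S: { {  }, { 3 }, { 1, 2 }, { 1, 3 }, S }.
Round 1 (1 new):
  { 2 }  = ᶜ of { 1, 3 }
  — 6 sets.
Round 2: +1 →
  { 2, 3 }  = { 3 } ∪ { 2 }
  — 7 sets.
Round 3 adds 1:
  { 1 }  = ᶜ of { 2, 3 }
  — 8 sets.
Round 4: already closed under ᶜ and ∪.

Therefore σ(𝒢) = { {  }, { 1 }, { 2 }, { 3 }, { 1, 2 }, { 1, 3 }, { 2, 3 }, S } (|σ(𝒢)| = 8).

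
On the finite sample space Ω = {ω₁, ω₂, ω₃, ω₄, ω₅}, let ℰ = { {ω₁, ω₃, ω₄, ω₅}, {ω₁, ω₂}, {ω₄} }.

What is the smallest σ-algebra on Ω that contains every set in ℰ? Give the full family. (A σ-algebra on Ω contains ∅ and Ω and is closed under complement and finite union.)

σ(ℰ) = { {}, {ω₁}, {ω₂}, {ω₄}, {ω₁, ω₂}, {ω₁, ω₄}, {ω₂, ω₄}, {ω₃, ω₅}, {ω₁, ω₂, ω₄}, {ω₁, ω₃, ω₅}, {ω₂, ω₃, ω₅}, {ω₃, ω₄, ω₅}, {ω₁, ω₂, ω₃, ω₅}, {ω₁, ω₃, ω₄, ω₅}, {ω₂, ω₃, ω₄, ω₅}, Ω }

Derivation:
Seed the family with ℰ together with ∅ and Ω: { {}, {ω₄}, {ω₁, ω₂}, {ω₁, ω₃, ω₄, ω₅}, Ω }.
Pass 1 (4 new):
  {ω₂}  = {ω₁, ω₃, ω₄, ω₅}ᶜ
  {ω₁, ω₂, ω₄}  = {ω₁, ω₂} ∪ {ω₄}
  {ω₃, ω₄, ω₅}  = {ω₁, ω₂}ᶜ
  {ω₁, ω₂, ω₃, ω₅}  = {ω₄}ᶜ
  [9 total]
Pass 2 (3 new):
  {ω₂, ω₄}  = {ω₂} ∪ {ω₄}
  {ω₃, ω₅}  = {ω₁, ω₂, ω₄}ᶜ
  {ω₂, ω₃, ω₄, ω₅}  = {ω₃, ω₄, ω₅} ∪ {ω₂}
  [12 total]
Pass 3 adds 3:
  {ω₁}  = {ω₂, ω₃, ω₄, ω₅}ᶜ
  {ω₁, ω₃, ω₅}  = {ω₂, ω₄}ᶜ
  {ω₂, ω₃, ω₅}  = {ω₃, ω₅} ∪ {ω₂}
  [15 total]
Pass 4: +1 →
  {ω₁, ω₄}  = {ω₂, ω₃, ω₅}ᶜ
  [16 total]
Pass 5: stable.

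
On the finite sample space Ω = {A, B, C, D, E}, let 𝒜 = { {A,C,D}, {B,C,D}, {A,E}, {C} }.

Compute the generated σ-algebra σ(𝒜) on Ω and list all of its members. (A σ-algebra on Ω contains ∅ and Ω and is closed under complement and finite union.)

Start: 𝒜 ∪ {∅, Ω} = { {}, {C}, {A,E}, {A,C,D}, {B,C,D}, Ω }.
Pass 1 (5 new):
  {B,E}  = ᶜ of {A,C,D}
  {A,C,E}  = {C} ∪ {A,E}
  {A,B,C,D}  = {A,C,D} ∪ {B,C,D}
  {A,B,D,E}  = ᶜ of {C}
  {A,C,D,E}  = {A,C,D} ∪ {A,E}
Pass 2: 7 new —
  {B}  = ᶜ of {A,C,D,E}
  {E}  = ᶜ of {A,B,C,D}
  {B,D}  = ᶜ of {A,C,E}
  {A,B,E}  = {B,E} ∪ {A,E}
  {B,C,E}  = {B,E} ∪ {C}
  {A,B,C,E}  = {B,E} ∪ {A,C,E}
  {B,C,D,E}  = {B,E} ∪ {B,C,D}
Pass 3. New:
  {A}  = ᶜ of {B,C,D,E}
  {D}  = ᶜ of {A,B,C,E}
  {A,D}  = ᶜ of {B,C,E}
  {B,C}  = {C} ∪ {B}
  {C,D}  = ᶜ of {A,B,E}
  {C,E}  = {C} ∪ {E}
  {B,D,E}  = {B,E} ∪ {B,D}
Pass 4: +7 →
  {A,B}  = {B} ∪ {A}
  {A,C}  = ᶜ of {B,D,E}
  {D,E}  = {E} ∪ {D}
  {A,B,C}  = {B,C} ∪ {A}
  {A,B,D}  = ᶜ of {C,E}
  {A,D,E}  = ᶜ of {B,C}
  {C,D,E}  = {C,D} ∪ {E}
Pass 5: stable.

Therefore σ(𝒜) = { {}, {A}, {B}, {C}, {D}, {E}, {A,B}, {A,C}, {A,D}, {A,E}, {B,C}, {B,D}, {B,E}, {C,D}, {C,E}, {D,E}, {A,B,C}, {A,B,D}, {A,B,E}, {A,C,D}, {A,C,E}, {A,D,E}, {B,C,D}, {B,C,E}, {B,D,E}, {C,D,E}, {A,B,C,D}, {A,B,C,E}, {A,B,D,E}, {A,C,D,E}, {B,C,D,E}, Ω } (|σ(𝒜)| = 32).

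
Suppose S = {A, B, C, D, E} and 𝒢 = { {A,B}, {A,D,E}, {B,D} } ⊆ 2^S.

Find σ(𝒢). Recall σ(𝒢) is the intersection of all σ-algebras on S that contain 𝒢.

σ(𝒢) = { {}, {A}, {B}, {C}, {D}, {E}, {A,B}, {A,C}, {A,D}, {A,E}, {B,C}, {B,D}, {B,E}, {C,D}, {C,E}, {D,E}, {A,B,C}, {A,B,D}, {A,B,E}, {A,C,D}, {A,C,E}, {A,D,E}, {B,C,D}, {B,C,E}, {B,D,E}, {C,D,E}, {A,B,C,D}, {A,B,C,E}, {A,B,D,E}, {A,C,D,E}, {B,C,D,E}, S }

Trace:
Initial family (5 sets): { {}, {A,B}, {B,D}, {A,D,E}, S }.
Round 1. New:
  {B,C}  = complement {A,D,E}
  {A,B,D}  = {A,B} ∪ {B,D}
  {A,C,E}  = complement {B,D}
  {C,D,E}  = complement {A,B}
  {A,B,D,E}  = {A,D,E} ∪ {A,B}
  (now 10)
Round 2: 8 new —
  {C}  = complement {A,B,D,E}
  {C,E}  = complement {A,B,D}
  {A,B,C}  = {A,B} ∪ {B,C}
  {B,C,D}  = {B,C} ∪ {B,D}
  {A,B,C,D}  = {A,B,D} ∪ {B,C}
  {A,B,C,E}  = {A,B} ∪ {A,C,E}
  {A,C,D,E}  = {A,D,E} ∪ {C,D,E}
  {B,C,D,E}  = {C,D,E} ∪ {B,C}
  (now 18)
Round 3. New:
  {A}  = complement {B,C,D,E}
  {B}  = complement {A,C,D,E}
  {D}  = complement {A,B,C,E}
  {E}  = complement {A,B,C,D}
  {A,E}  = complement {B,C,D}
  {D,E}  = complement {A,B,C}
  {B,C,E}  = {B,C} ∪ {C,E}
  (now 25)
Round 4 (6 new):
  {A,C}  = {C} ∪ {A}
  {A,D}  = complement {B,C,E}
  {B,E}  = {B} ∪ {E}
  {C,D}  = {C} ∪ {D}
  {A,B,E}  = {A,B} ∪ {E}
  {B,D,E}  = {B} ∪ {D,E}
  (now 31)
Round 5: +1 →
  {A,C,D}  = complement {B,E}
  (now 32)
Round 6: stable.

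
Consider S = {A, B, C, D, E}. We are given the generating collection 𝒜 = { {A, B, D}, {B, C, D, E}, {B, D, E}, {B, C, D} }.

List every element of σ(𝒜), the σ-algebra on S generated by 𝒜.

Answer: σ(𝒜) = { ∅, {A}, {C}, {E}, {A, C}, {A, E}, {B, D}, {C, E}, {A, B, D}, {A, C, E}, {B, C, D}, {B, D, E}, {A, B, C, D}, {A, B, D, E}, {B, C, D, E}, S }

Derivation:
Initial family (6 sets): { ∅, {A, B, D}, {B, C, D}, {B, D, E}, {B, C, D, E}, S }.
Step 1. New:
  {A}  = complement {B, C, D, E}
  {A, C}  = complement {B, D, E}
  {A, E}  = complement {B, C, D}
  {C, E}  = complement {A, B, D}
  {A, B, C, D}  = {B, C, D} ∪ {A, B, D}
  {A, B, D, E}  = {A, B, D} ∪ {B, D, E}
Step 2 adds 3:
  {C}  = complement {A, B, D, E}
  {E}  = complement {A, B, C, D}
  {A, C, E}  = {A, C} ∪ {A, E}
Step 3 adds 1:
  {B, D}  = complement {A, C, E}
Step 4: closed — nothing new.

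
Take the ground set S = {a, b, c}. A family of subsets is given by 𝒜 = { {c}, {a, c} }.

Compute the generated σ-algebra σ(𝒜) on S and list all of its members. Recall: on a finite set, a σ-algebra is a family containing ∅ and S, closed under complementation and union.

Seed the family with 𝒜 together with ∅ and S: { {}, {c}, {a, c}, S }.
Round 1 (2 new):
  {b}  = {a, c}ᶜ
  {a, b}  = {c}ᶜ
  — 6 sets.
Round 2: 1 new —
  {b, c}  = {c} ∪ {b}
  — 7 sets.
Round 3. New:
  {a}  = {b, c}ᶜ
  — 8 sets.
After Round 4 the family is unchanged; done.

Therefore σ(𝒜) = { {}, {a}, {b}, {c}, {a, b}, {a, c}, {b, c}, S } (|σ(𝒜)| = 8).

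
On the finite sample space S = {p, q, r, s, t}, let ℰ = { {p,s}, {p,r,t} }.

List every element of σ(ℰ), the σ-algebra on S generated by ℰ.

Initial family (4 sets): { {}, {p,s}, {p,r,t}, S }.
Iteration 1 adds 3:
  {q,s}  = S∖{p,r,t}
  {q,r,t}  = S∖{p,s}
  {p,r,s,t}  = {p,r,t} ∪ {p,s}
Iteration 2: +4 →
  {q}  = S∖{p,r,s,t}
  {p,q,s}  = {p,s} ∪ {q,s}
  {p,q,r,t}  = {q,r,t} ∪ {p,r,t}
  {q,r,s,t}  = {q,r,t} ∪ {q,s}
Iteration 3 (3 new):
  {p}  = S∖{q,r,s,t}
  {s}  = S∖{p,q,r,t}
  {r,t}  = S∖{p,q,s}
Iteration 4: +2 →
  {p,q}  = {q} ∪ {p}
  {r,s,t}  = {s} ∪ {r,t}
Iteration 5: closed — nothing new.

Therefore σ(ℰ) = { {}, {p}, {q}, {s}, {p,q}, {p,s}, {q,s}, {r,t}, {p,q,s}, {p,r,t}, {q,r,t}, {r,s,t}, {p,q,r,t}, {p,r,s,t}, {q,r,s,t}, S } (|σ(ℰ)| = 16).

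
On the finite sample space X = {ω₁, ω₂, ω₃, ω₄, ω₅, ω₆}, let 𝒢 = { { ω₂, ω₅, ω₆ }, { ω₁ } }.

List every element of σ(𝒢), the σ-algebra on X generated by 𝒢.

σ(𝒢) = { ∅, { ω₁ }, { ω₃, ω₄ }, { ω₁, ω₃, ω₄ }, { ω₂, ω₅, ω₆ }, { ω₁, ω₂, ω₅, ω₆ }, { ω₂, ω₃, ω₄, ω₅, ω₆ }, X }

Working:
Start: 𝒢 ∪ {∅, X} = { ∅, { ω₁ }, { ω₂, ω₅, ω₆ }, X }.
Iteration 1 (3 new):
  { ω₁, ω₃, ω₄ }  = complement { ω₂, ω₅, ω₆ }
  { ω₁, ω₂, ω₅, ω₆ }  = { ω₂, ω₅, ω₆ } ∪ { ω₁ }
  { ω₂, ω₃, ω₄, ω₅, ω₆ }  = complement { ω₁ }
  (now 7)
Iteration 2. New:
  { ω₃, ω₄ }  = complement { ω₁, ω₂, ω₅, ω₆ }
  (now 8)
Iteration 3: closed — nothing new.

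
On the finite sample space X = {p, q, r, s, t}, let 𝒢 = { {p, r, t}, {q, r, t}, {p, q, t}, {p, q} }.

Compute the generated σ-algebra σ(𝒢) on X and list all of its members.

Begin from { {}, {p, q}, {p, q, t}, {p, r, t}, {q, r, t}, X } (that is, 𝒢 plus ∅ and X).
Step 1: +5 →
  {p, s}  = complement {q, r, t}
  {q, s}  = complement {p, r, t}
  {r, s}  = complement {p, q, t}
  {r, s, t}  = complement {p, q}
  {p, q, r, t}  = {p, q, t} ∪ {q, r, t}
  |family| = 11
Step 2. New:
  {s}  = complement {p, q, r, t}
  {p, q, s}  = {p, q} ∪ {p, s}
  {p, r, s}  = {r, s} ∪ {p, s}
  {q, r, s}  = {r, s} ∪ {q, s}
  {p, q, r, s}  = {r, s} ∪ {p, q}
  {p, q, s, t}  = {p, q, t} ∪ {p, s}
  {p, r, s, t}  = {r, s, t} ∪ {p, r, t}
  {q, r, s, t}  = {r, s, t} ∪ {q, r, t}
  |family| = 19
Step 3. New:
  {p}  = complement {q, r, s, t}
  {q}  = complement {p, r, s, t}
  {r}  = complement {p, q, s, t}
  {t}  = complement {p, q, r, s}
  {p, t}  = complement {q, r, s}
  {q, t}  = complement {p, r, s}
  {r, t}  = complement {p, q, s}
  |family| = 26
Step 4: +6 →
  {p, r}  = {r} ∪ {p}
  {q, r}  = {q} ∪ {r}
  {s, t}  = {t} ∪ {s}
  {p, q, r}  = {p, q} ∪ {r}
  {p, s, t}  = {t} ∪ {p, s}
  {q, s, t}  = {q, t} ∪ {s}
  |family| = 32
After Step 5 the family is unchanged; done.

σ(𝒢) = { {}, {p}, {q}, {r}, {s}, {t}, {p, q}, {p, r}, {p, s}, {p, t}, {q, r}, {q, s}, {q, t}, {r, s}, {r, t}, {s, t}, {p, q, r}, {p, q, s}, {p, q, t}, {p, r, s}, {p, r, t}, {p, s, t}, {q, r, s}, {q, r, t}, {q, s, t}, {r, s, t}, {p, q, r, s}, {p, q, r, t}, {p, q, s, t}, {p, r, s, t}, {q, r, s, t}, X }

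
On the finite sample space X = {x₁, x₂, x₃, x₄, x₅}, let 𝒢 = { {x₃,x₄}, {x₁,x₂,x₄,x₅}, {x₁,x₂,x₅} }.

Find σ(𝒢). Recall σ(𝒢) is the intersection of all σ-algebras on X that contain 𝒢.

|σ(𝒢)| = 8.  σ(𝒢) = { ∅, {x₃}, {x₄}, {x₃,x₄}, {x₁,x₂,x₅}, {x₁,x₂,x₃,x₅}, {x₁,x₂,x₄,x₅}, X }

Working:
Take S₀ = 𝒢 ∪ {∅, X} = { ∅, {x₃,x₄}, {x₁,x₂,x₅}, {x₁,x₂,x₄,x₅}, X }.
Iteration 1 adds 1:
  {x₃}  = {x₁,x₂,x₄,x₅}ᶜ
  |family| = 6
Iteration 2: +1 →
  {x₁,x₂,x₃,x₅}  = {x₃} ∪ {x₁,x₂,x₅}
  |family| = 7
Iteration 3: 1 new —
  {x₄}  = {x₁,x₂,x₃,x₅}ᶜ
  |family| = 8
After Iteration 4 the family is unchanged; done.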